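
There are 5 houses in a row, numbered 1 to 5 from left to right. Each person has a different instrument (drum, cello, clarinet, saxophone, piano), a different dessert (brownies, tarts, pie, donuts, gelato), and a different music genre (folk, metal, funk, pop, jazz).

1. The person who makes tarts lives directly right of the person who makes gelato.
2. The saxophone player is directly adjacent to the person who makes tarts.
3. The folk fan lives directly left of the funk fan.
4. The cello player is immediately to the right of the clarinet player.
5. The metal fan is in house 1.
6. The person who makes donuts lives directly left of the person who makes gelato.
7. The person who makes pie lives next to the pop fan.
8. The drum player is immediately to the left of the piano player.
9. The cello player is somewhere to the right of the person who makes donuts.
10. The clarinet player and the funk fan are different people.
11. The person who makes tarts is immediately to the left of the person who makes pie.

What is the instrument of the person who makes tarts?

clarinet

Clue 5: the metal fan is in house 1.
The person who makes donuts is narrowed to house 1 or 2; consider each.
Placing it in house 1 leads to a contradiction, so it's in house 2.
The person who makes gelato is in house 3 (clue 6).
So house 1 gets brownies for dessert.
House 5 dessert: only pie fits.
The pop fan is in house 4 (clue 7).
So house 1 gets drum for instrument.
So house 4 gets tarts for dessert.
Clue 3: the folk fan is in house 2.
Clue 3 places the funk fan in house 3.
The piano player is in house 2 (clue 8).
That leaves jazz as the music genre for house 5.
From clue 4, the cello player must be in house 5.
That leaves saxophone as the instrument for house 3.
So house 4 gets clarinet for instrument.
So: house 1 = drum/brownies/metal, house 2 = piano/donuts/folk, house 3 = saxophone/gelato/funk, house 4 = clarinet/tarts/pop, house 5 = cello/pie/jazz.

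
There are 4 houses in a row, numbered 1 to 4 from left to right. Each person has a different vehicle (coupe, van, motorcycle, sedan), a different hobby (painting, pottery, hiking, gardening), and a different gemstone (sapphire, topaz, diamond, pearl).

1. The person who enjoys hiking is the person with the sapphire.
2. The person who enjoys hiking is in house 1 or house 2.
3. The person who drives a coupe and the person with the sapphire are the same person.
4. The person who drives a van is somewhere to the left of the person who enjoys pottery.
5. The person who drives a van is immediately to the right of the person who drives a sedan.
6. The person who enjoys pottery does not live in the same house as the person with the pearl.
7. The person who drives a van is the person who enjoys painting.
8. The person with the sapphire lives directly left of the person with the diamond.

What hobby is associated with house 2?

House 4's vehicle must be motorcycle (nothing else left).
House 3 vehicle: only van fits.
By clue 4, the person who enjoys pottery is in house 4.
The person who drives a sedan is in house 2 (clue 5).
The person who enjoys painting is in house 3 (clue 7).
House 1's vehicle must be coupe (nothing else left).
The only gemstone still possible for house 4 is topaz.
The person with the sapphire is in house 1 (clue 3).
From clue 8, the person with the diamond must be in house 2.
The only gemstone still possible for house 3 is pearl.
Clue 1: the person who enjoys hiking is in house 1.
House 2's hobby must be gardening (nothing else left).
So: house 1 = coupe/hiking/sapphire, house 2 = sedan/gardening/diamond, house 3 = van/painting/pearl, house 4 = motorcycle/pottery/topaz.

gardening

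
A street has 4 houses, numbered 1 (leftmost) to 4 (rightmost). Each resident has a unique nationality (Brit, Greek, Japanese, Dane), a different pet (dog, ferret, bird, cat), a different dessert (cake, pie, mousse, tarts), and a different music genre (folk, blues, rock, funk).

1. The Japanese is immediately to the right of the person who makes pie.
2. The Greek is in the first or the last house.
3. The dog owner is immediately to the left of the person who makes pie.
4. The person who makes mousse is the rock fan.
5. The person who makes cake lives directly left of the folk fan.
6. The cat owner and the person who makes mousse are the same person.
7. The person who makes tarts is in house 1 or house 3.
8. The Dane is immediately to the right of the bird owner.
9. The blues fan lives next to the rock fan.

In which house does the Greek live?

That leaves mousse as the dessert for house 4.
The rock fan is in house 4 (clue 4).
Clue 6: the cat owner is in house 4.
From clue 9, the blues fan must be in house 3.
That leaves funk as the music genre for house 1.
That leaves folk as the music genre for house 2.
The person who makes cake is in house 1 (clue 5).
That leaves pie as the dessert for house 2.
The only dessert still possible for house 3 is tarts.
Clue 1: the Japanese is in house 3.
The dog owner is in house 1 (clue 3).
The Dane is in house 4 (clue 8).
Clue 8: the bird owner is in house 3.
The only nationality still possible for house 2 is Brit.
House 2 pet: only ferret fits.
So house 1 gets Greek for nationality.
So: house 1 = Greek/dog/cake/funk, house 2 = Brit/ferret/pie/folk, house 3 = Japanese/bird/tarts/blues, house 4 = Dane/cat/mousse/rock.

1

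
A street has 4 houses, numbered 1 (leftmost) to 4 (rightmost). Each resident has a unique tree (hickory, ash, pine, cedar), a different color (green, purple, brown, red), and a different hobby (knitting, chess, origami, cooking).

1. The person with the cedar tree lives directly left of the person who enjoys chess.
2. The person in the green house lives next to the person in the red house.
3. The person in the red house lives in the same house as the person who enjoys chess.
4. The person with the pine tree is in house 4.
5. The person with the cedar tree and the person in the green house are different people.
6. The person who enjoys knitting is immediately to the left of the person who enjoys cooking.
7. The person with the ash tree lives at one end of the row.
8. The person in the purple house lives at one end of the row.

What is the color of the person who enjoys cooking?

From clue 4, the person with the pine tree must be in house 4.
That leaves ash as the tree for house 1.
The person with the cedar tree is narrowed to house 2 or 3; consider each.
Placing it in house 3 leads to a contradiction, so it's in house 2.
Clue 1 places the person who enjoys chess in house 3.
The person in the red house is in house 3 (clue 3).
So house 3 gets hickory for tree.
So house 2 gets brown for color.
From clue 6, the person who enjoys knitting must be in house 1.
The person who enjoys cooking is in house 2 (clue 6).
So house 1 gets purple for color.
House 4 color: only green fits.
House 4's hobby must be origami (nothing else left).
So: house 1 = ash/purple/knitting, house 2 = cedar/brown/cooking, house 3 = hickory/red/chess, house 4 = pine/green/origami.

brown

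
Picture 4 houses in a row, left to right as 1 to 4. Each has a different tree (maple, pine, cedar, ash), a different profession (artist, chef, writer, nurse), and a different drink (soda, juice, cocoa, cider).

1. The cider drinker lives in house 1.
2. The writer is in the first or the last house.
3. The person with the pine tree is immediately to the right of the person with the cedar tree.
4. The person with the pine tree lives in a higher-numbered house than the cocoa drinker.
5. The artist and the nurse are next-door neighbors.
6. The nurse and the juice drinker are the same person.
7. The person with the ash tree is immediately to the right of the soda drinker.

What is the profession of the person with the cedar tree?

chef

Clue 1: the cider drinker is in house 1.
The only drink still possible for house 4 is juice.
From clue 6, the nurse must be in house 4.
Clue 5 places the artist in house 3.
House 1's tree must be maple (nothing else left).
The only tree still possible for house 2 is cedar.
House 1 profession: only writer fits.
The only profession still possible for house 2 is chef.
From clue 3, the person with the pine tree must be in house 3.
From clue 4, the cocoa drinker must be in house 2.
The only tree still possible for house 4 is ash.
So house 3 gets soda for drink.
So: house 1 = maple/writer/cider, house 2 = cedar/chef/cocoa, house 3 = pine/artist/soda, house 4 = ash/nurse/juice.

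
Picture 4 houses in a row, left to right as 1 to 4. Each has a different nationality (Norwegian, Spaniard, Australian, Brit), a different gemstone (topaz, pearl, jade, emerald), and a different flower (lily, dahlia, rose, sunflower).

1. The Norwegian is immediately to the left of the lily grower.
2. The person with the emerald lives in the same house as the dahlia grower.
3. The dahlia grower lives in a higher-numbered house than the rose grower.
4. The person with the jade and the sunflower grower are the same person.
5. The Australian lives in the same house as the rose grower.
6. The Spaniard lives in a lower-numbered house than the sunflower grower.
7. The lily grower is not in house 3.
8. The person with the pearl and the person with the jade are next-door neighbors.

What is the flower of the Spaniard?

dahlia

That leaves Brit as the nationality for house 4.
House 1 flower: only rose fits.
Clue 5: the Australian is in house 1.
So house 2 gets Spaniard for nationality.
That leaves Norwegian as the nationality for house 3.
The lily grower is in house 4 (clue 1).
That leaves dahlia as the flower for house 2.
House 3's flower must be sunflower (nothing else left).
Clue 2: the person with the emerald is in house 2.
Clue 4 places the person with the jade in house 3.
House 1 gemstone: only topaz fits.
So house 4 gets pearl for gemstone.
So: house 1 = Australian/topaz/rose, house 2 = Spaniard/emerald/dahlia, house 3 = Norwegian/jade/sunflower, house 4 = Brit/pearl/lily.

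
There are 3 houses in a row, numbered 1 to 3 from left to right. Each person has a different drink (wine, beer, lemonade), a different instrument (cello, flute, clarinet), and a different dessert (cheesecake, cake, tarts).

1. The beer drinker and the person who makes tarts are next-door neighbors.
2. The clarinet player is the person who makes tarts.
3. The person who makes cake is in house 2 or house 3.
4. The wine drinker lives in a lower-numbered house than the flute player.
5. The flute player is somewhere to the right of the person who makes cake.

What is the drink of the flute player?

Clue 5: the flute player is in house 3.
By clue 5, the person who makes cake is in house 2.
From clue 1, the beer drinker must be in house 2.
The clarinet player is in house 1 (clue 2).
Clue 2 places the person who makes tarts in house 1.
House 3's drink must be lemonade (nothing else left).
House 2 instrument: only cello fits.
The only dessert still possible for house 3 is cheesecake.
House 1 drink: only wine fits.
So: house 1 = wine/clarinet/tarts, house 2 = beer/cello/cake, house 3 = lemonade/flute/cheesecake.

lemonade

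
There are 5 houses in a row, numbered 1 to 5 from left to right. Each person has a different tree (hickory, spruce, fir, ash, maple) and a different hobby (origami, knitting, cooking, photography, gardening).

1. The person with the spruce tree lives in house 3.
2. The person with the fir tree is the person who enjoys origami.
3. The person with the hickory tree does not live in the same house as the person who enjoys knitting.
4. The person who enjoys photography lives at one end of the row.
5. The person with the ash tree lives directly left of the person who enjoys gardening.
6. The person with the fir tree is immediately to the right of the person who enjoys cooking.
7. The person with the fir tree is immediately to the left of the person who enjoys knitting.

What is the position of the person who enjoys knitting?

By clue 1, the person with the spruce tree is in house 3.
House 4's hobby must be origami (nothing else left).
By clue 2, the person with the fir tree is in house 4.
Clue 6: the person who enjoys cooking is in house 3.
By clue 7, the person who enjoys knitting is in house 5.
House 1 hobby: only photography fits.
So house 2 gets gardening for hobby.
Clue 5: the person with the ash tree is in house 1.
House 5 tree: only maple fits.
That leaves hickory as the tree for house 2.
So: house 1 = ash/photography, house 2 = hickory/gardening, house 3 = spruce/cooking, house 4 = fir/origami, house 5 = maple/knitting.

5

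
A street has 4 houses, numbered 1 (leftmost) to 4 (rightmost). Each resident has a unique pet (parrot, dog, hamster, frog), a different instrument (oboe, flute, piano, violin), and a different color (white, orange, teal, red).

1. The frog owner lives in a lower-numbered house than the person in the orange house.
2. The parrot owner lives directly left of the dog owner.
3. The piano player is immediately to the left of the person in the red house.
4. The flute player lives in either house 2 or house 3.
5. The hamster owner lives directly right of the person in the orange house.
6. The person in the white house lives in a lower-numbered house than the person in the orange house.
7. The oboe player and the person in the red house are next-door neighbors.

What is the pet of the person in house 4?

hamster

The frog owner is narrowed to house 1 or 2; consider each.
Placing it in house 2 leads to a contradiction, so it's in house 1.
So house 2 gets parrot for pet.
Clue 2 places the dog owner in house 3.
So house 4 gets hamster for pet.
Clue 5 places the person in the orange house in house 3.
The only instrument still possible for house 4 is violin.
The only instrument still possible for house 2 is flute.
The oboe player is narrowed to house 1 or 3; consider each.
Placing it in house 1 leads to a contradiction, so it's in house 3.
House 1 instrument: only piano fits.
Clue 3: the person in the red house is in house 2.
That leaves teal as the color for house 4.
House 1 color: only white fits.
So: house 1 = frog/piano/white, house 2 = parrot/flute/red, house 3 = dog/oboe/orange, house 4 = hamster/violin/teal.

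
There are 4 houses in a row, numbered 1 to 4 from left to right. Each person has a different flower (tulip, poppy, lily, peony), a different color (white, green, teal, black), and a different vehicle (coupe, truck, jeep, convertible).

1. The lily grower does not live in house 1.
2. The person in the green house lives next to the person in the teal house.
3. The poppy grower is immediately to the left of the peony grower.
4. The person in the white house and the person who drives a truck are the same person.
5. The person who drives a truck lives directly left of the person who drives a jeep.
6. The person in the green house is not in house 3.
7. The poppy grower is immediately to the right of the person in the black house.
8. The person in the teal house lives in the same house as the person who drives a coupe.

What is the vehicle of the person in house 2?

So house 1 gets tulip for flower.
House 4's color must be green (nothing else left).
From clue 2, the person in the teal house must be in house 3.
By clue 8, the person who drives a coupe is in house 3.
By clue 5, the person who drives a truck is in house 1.
By clue 5, the person who drives a jeep is in house 2.
The only vehicle still possible for house 4 is convertible.
Clue 4: the person in the white house is in house 1.
So house 2 gets black for color.
Clue 7: the poppy grower is in house 3.
So house 2 gets lily for flower.
The only flower still possible for house 4 is peony.
So: house 1 = tulip/white/truck, house 2 = lily/black/jeep, house 3 = poppy/teal/coupe, house 4 = peony/green/convertible.

jeep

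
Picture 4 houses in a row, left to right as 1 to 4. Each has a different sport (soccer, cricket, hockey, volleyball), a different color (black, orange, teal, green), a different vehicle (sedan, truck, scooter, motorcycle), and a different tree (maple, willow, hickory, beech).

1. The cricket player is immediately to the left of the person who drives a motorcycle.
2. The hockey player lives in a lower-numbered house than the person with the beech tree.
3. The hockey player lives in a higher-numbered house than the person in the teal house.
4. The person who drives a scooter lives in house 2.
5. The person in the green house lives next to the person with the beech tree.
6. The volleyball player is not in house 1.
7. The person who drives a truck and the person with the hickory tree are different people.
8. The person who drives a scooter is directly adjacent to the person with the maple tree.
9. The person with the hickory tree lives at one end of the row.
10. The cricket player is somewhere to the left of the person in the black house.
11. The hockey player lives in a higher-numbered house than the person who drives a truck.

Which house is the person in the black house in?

By clue 4, the person who drives a scooter is in house 2.
By clue 7, the person with the hickory tree is in house 4.
So house 1 gets soccer for sport.
That leaves volleyball as the sport for house 4.
House 1's vehicle must be truck (nothing else left).
House 2 tree: only willow fits.
The only tree still possible for house 3 is beech.
Clue 2 places the hockey player in house 2.
Clue 3: the person in the teal house is in house 1.
The only sport still possible for house 3 is cricket.
That leaves maple as the tree for house 1.
By clue 1, the person who drives a motorcycle is in house 4.
By clue 10, the person in the black house is in house 4.
House 2 color: only green fits.
So house 3 gets orange for color.
House 3's vehicle must be sedan (nothing else left).
So: house 1 = soccer/teal/truck/maple, house 2 = hockey/green/scooter/willow, house 3 = cricket/orange/sedan/beech, house 4 = volleyball/black/motorcycle/hickory.

4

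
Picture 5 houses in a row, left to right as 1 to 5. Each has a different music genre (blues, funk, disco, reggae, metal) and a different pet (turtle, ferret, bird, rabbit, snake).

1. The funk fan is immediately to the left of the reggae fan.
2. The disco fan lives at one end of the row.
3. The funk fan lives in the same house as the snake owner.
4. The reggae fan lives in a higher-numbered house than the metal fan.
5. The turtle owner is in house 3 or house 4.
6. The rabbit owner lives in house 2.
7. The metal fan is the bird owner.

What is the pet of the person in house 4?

The rabbit owner is in house 2 (clue 6).
The only pet still possible for house 5 is ferret.
The disco fan is narrowed to house 1 or 5; consider each.
Placing it in house 1 leads to a contradiction, so it's in house 5.
So house 4 gets turtle for pet.
The funk fan is narrowed to house 1 or 3; consider each.
Placing it in house 1 leads to a contradiction, so it's in house 3.
From clue 1, the reggae fan must be in house 4.
By clue 3, the snake owner is in house 3.
House 1's music genre must be metal (nothing else left).
So house 2 gets blues for music genre.
So house 1 gets bird for pet.
So: house 1 = metal/bird, house 2 = blues/rabbit, house 3 = funk/snake, house 4 = reggae/turtle, house 5 = disco/ferret.

turtle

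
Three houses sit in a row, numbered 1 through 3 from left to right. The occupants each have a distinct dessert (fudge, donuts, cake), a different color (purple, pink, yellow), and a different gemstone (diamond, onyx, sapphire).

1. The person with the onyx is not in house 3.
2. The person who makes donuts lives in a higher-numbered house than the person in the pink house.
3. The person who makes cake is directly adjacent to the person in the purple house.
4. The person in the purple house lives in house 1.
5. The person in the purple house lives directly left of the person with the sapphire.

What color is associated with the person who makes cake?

The person in the purple house is in house 1 (clue 4).
The person with the sapphire is in house 2 (clue 5).
So house 2 gets pink for color.
House 3 color: only yellow fits.
So house 3 gets diamond for gemstone.
From clue 2, the person who makes donuts must be in house 3.
Clue 3 places the person who makes cake in house 2.
House 1 dessert: only fudge fits.
The only gemstone still possible for house 1 is onyx.
So: house 1 = fudge/purple/onyx, house 2 = cake/pink/sapphire, house 3 = donuts/yellow/diamond.

pink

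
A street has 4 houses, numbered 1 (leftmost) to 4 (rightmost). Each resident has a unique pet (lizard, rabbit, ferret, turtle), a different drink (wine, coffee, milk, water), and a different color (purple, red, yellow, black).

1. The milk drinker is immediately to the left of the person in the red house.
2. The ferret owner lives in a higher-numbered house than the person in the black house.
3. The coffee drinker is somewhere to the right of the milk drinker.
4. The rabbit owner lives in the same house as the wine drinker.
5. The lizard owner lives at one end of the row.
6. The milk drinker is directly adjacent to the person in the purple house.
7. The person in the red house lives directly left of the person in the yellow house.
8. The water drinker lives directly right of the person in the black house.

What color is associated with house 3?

red

So house 4 gets yellow for color.
The person in the red house is in house 3 (clue 7).
Clue 1: the milk drinker is in house 2.
By clue 6, the person in the purple house is in house 1.
So house 1 gets wine for drink.
The only drink still possible for house 3 is water.
That leaves coffee as the drink for house 4.
House 2's color must be black (nothing else left).
Clue 4 places the rabbit owner in house 1.
The only pet still possible for house 2 is turtle.
So house 3 gets ferret for pet.
The only pet still possible for house 4 is lizard.
So: house 1 = rabbit/wine/purple, house 2 = turtle/milk/black, house 3 = ferret/water/red, house 4 = lizard/coffee/yellow.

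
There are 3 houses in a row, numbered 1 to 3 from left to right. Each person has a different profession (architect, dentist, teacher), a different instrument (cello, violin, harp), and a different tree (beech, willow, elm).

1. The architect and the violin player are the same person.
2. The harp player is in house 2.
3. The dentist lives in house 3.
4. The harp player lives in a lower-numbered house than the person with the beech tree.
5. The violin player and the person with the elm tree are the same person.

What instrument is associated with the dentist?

cello

By clue 2, the harp player is in house 2.
From clue 3, the dentist must be in house 3.
By clue 4, the person with the beech tree is in house 3.
Clue 1 places the architect in house 1.
The violin player is in house 1 (clue 1).
Clue 5: the person with the elm tree is in house 1.
The only profession still possible for house 2 is teacher.
That leaves cello as the instrument for house 3.
So house 2 gets willow for tree.
So: house 1 = architect/violin/elm, house 2 = teacher/harp/willow, house 3 = dentist/cello/beech.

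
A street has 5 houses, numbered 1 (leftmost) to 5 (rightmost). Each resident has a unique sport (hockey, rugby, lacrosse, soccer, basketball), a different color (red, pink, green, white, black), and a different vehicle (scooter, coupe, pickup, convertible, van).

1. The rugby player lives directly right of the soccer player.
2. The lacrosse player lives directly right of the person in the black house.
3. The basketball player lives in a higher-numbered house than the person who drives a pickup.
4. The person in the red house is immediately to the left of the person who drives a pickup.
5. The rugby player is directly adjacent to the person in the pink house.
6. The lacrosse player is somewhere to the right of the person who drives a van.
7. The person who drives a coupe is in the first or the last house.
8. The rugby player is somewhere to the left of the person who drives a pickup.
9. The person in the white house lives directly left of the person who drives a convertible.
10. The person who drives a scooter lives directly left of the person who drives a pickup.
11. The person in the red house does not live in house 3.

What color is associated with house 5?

From clue 4, the person in the red house must be in house 2.
Clue 4: the person who drives a pickup is in house 3.
By clue 8, the rugby player is in house 2.
By clue 10, the person who drives a scooter is in house 2.
So house 1 gets soccer for sport.
The only color still possible for house 5 is green.
That leaves hockey as the sport for house 3.
House 1 color: only pink fits.
The basketball player is narrowed to house 4 or 5; consider each.
Placing it in house 5 leads to a contradiction, so it's in house 4.
House 5's sport must be lacrosse (nothing else left).
The person in the black house is in house 4 (clue 2).
House 3's color must be white (nothing else left).
Clue 9 places the person who drives a convertible in house 4.
House 1 vehicle: only van fits.
House 5's vehicle must be coupe (nothing else left).
So: house 1 = soccer/pink/van, house 2 = rugby/red/scooter, house 3 = hockey/white/pickup, house 4 = basketball/black/convertible, house 5 = lacrosse/green/coupe.

green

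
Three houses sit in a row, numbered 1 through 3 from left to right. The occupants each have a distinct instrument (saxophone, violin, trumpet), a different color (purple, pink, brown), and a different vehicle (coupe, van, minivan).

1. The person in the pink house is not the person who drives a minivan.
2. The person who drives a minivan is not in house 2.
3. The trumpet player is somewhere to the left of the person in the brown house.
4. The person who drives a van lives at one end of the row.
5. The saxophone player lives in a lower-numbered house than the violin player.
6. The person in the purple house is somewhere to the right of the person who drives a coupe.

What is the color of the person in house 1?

pink

That leaves violin as the instrument for house 3.
The only color still possible for house 1 is pink.
The only vehicle still possible for house 2 is coupe.
Clue 1 places the person who drives a minivan in house 3.
Clue 6: the person in the purple house is in house 3.
So house 2 gets brown for color.
The only vehicle still possible for house 1 is van.
By clue 3, the trumpet player is in house 1.
House 2's instrument must be saxophone (nothing else left).
So: house 1 = trumpet/pink/van, house 2 = saxophone/brown/coupe, house 3 = violin/purple/minivan.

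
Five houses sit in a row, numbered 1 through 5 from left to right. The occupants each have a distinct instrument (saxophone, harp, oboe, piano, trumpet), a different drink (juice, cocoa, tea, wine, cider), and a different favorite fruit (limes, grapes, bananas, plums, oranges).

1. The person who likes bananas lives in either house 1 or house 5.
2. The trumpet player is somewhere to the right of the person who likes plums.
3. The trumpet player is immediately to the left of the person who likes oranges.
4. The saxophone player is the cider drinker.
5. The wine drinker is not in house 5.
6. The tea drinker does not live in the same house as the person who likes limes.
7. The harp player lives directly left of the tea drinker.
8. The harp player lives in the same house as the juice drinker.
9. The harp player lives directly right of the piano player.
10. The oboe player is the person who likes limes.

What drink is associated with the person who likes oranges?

cider

The person who likes bananas is narrowed to house 1 or 5; consider each.
Placing it in house 5 leads to a contradiction, so it's in house 1.
The trumpet player is narrowed to house 3 or 4; consider each.
Placing it in house 4 leads to a contradiction, so it's in house 3.
Clue 2 places the person who likes plums in house 2.
Clue 3: the person who likes oranges is in house 4.
Clue 9: the harp player is in house 2.
Clue 9: the piano player is in house 1.
Clue 10 places the oboe player in house 5.
The person who likes limes is in house 5 (clue 10).
The only instrument still possible for house 4 is saxophone.
So house 3 gets grapes for favorite fruit.
Clue 4 places the cider drinker in house 4.
The tea drinker is in house 3 (clue 6).
From clue 8, the juice drinker must be in house 2.
That leaves cocoa as the drink for house 5.
House 1's drink must be wine (nothing else left).
So: house 1 = piano/wine/bananas, house 2 = harp/juice/plums, house 3 = trumpet/tea/grapes, house 4 = saxophone/cider/oranges, house 5 = oboe/cocoa/limes.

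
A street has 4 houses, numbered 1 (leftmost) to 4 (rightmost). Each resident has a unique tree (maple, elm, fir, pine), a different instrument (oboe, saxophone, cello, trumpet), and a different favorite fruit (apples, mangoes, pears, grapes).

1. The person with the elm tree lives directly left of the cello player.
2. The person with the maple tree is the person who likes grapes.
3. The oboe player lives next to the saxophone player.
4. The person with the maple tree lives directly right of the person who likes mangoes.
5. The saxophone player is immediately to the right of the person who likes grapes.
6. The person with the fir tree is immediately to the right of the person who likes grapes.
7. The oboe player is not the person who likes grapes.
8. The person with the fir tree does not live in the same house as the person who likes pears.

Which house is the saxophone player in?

3

House 1 instrument: only trumpet fits.
The person with the fir tree is narrowed to house 3 or 4; consider each.
Placing it in house 4 leads to a contradiction, so it's in house 3.
Clue 6 places the person who likes grapes in house 2.
House 4 tree: only pine fits.
So house 2 gets cello for instrument.
The only favorite fruit still possible for house 3 is apples.
House 4's favorite fruit must be pears (nothing else left).
From clue 1, the person with the elm tree must be in house 1.
By clue 5, the saxophone player is in house 3.
That leaves maple as the tree for house 2.
House 4's instrument must be oboe (nothing else left).
The only favorite fruit still possible for house 1 is mangoes.
So: house 1 = elm/trumpet/mangoes, house 2 = maple/cello/grapes, house 3 = fir/saxophone/apples, house 4 = pine/oboe/pears.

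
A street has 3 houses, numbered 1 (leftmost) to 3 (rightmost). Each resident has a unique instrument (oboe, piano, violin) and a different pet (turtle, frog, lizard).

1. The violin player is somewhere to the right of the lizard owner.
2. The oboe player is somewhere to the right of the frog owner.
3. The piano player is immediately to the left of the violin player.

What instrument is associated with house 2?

The only instrument still possible for house 1 is piano.
The only pet still possible for house 3 is turtle.
Clue 3: the violin player is in house 2.
The only instrument still possible for house 3 is oboe.
Clue 1 places the lizard owner in house 1.
House 2 pet: only frog fits.
So: house 1 = piano/lizard, house 2 = violin/frog, house 3 = oboe/turtle.

violin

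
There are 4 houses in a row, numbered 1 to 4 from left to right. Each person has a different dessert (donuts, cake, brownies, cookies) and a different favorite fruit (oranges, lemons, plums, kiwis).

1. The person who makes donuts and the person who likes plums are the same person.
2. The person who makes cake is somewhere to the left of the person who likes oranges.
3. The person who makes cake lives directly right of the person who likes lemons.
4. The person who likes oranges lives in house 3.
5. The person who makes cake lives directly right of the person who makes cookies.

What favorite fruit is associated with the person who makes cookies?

lemons

By clue 4, the person who likes oranges is in house 3.
By clue 2, the person who makes cake is in house 2.
The person who likes lemons is in house 1 (clue 3).
Clue 5 places the person who makes cookies in house 1.
The only dessert still possible for house 3 is brownies.
The only dessert still possible for house 4 is donuts.
By clue 1, the person who likes plums is in house 4.
House 2 favorite fruit: only kiwis fits.
So: house 1 = cookies/lemons, house 2 = cake/kiwis, house 3 = brownies/oranges, house 4 = donuts/plums.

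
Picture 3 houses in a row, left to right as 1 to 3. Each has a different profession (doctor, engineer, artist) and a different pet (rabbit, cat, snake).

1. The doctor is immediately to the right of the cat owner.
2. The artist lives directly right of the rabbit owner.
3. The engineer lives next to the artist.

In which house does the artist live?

So house 1 gets engineer for profession.
The only pet still possible for house 3 is snake.
By clue 3, the artist is in house 2.
That leaves doctor as the profession for house 3.
Clue 1: the cat owner is in house 2.
Clue 2 places the rabbit owner in house 1.
So: house 1 = engineer/rabbit, house 2 = artist/cat, house 3 = doctor/snake.

2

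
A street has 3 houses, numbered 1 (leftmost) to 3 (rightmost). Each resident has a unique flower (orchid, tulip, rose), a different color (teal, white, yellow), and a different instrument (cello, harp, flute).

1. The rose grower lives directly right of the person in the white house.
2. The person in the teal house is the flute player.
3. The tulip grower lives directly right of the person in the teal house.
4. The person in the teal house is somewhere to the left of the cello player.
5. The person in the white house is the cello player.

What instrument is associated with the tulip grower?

From clue 5, the person in the white house must be in house 2.
From clue 5, the cello player must be in house 2.
So house 1 gets orchid for flower.
House 3 color: only yellow fits.
Clue 1 places the rose grower in house 3.
The flute player is in house 1 (clue 2).
From clue 3, the tulip grower must be in house 2.
That leaves teal as the color for house 1.
The only instrument still possible for house 3 is harp.
So: house 1 = orchid/teal/flute, house 2 = tulip/white/cello, house 3 = rose/yellow/harp.

cello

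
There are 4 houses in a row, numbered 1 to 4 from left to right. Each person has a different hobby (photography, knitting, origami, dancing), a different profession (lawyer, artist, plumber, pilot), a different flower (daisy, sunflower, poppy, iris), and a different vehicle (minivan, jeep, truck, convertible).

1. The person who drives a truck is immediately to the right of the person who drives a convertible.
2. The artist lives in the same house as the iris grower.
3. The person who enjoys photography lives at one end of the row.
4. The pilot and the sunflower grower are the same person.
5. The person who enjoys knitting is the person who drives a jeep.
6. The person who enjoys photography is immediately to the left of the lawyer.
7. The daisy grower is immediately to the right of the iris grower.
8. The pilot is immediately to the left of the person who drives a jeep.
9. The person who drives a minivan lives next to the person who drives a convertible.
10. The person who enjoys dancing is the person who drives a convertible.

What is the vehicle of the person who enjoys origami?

Clue 6 places the person who enjoys photography in house 1.
By clue 6, the lawyer is in house 2.
House 4's profession must be plumber (nothing else left).
House 1 vehicle: only minivan fits.
From clue 9, the person who drives a convertible must be in house 2.
Clue 10 places the person who enjoys dancing in house 2.
That leaves origami as the hobby for house 3.
So house 4 gets knitting for hobby.
So house 3 gets truck for vehicle.
House 4 vehicle: only jeep fits.
The pilot is in house 3 (clue 8).
That leaves artist as the profession for house 1.
Clue 2 places the iris grower in house 1.
The sunflower grower is in house 3 (clue 4).
Clue 7 places the daisy grower in house 2.
House 4's flower must be poppy (nothing else left).
So: house 1 = photography/artist/iris/minivan, house 2 = dancing/lawyer/daisy/convertible, house 3 = origami/pilot/sunflower/truck, house 4 = knitting/plumber/poppy/jeep.

truck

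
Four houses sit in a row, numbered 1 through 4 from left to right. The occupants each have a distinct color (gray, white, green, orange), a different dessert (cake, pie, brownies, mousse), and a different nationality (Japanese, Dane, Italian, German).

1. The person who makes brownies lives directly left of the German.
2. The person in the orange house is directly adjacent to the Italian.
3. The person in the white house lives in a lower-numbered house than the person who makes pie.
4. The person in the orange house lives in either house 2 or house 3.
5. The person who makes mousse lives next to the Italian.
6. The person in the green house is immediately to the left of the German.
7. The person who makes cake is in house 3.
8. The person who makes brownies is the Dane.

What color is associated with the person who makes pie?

gray

By clue 7, the person who makes cake is in house 3.
That leaves gray as the color for house 4.
The only nationality still possible for house 4 is Japanese.
The person in the green house is narrowed to house 1 or 2; consider each.
Placing it in house 2 leads to a contradiction, so it's in house 1.
By clue 6, the German is in house 2.
House 3 nationality: only Italian fits.
By clue 1, the person who makes brownies is in house 1.
From clue 2, the person in the orange house must be in house 2.
The person who makes pie is in house 4 (clue 3).
House 3's color must be white (nothing else left).
The only dessert still possible for house 2 is mousse.
House 1's nationality must be Dane (nothing else left).
So: house 1 = green/brownies/Dane, house 2 = orange/mousse/German, house 3 = white/cake/Italian, house 4 = gray/pie/Japanese.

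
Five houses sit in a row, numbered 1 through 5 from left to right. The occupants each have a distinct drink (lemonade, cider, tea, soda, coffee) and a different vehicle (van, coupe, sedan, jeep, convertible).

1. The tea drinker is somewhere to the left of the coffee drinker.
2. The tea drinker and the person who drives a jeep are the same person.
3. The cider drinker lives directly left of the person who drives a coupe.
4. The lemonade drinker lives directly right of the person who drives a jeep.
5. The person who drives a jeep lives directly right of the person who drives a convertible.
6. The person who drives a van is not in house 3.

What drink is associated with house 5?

coffee

The coffee drinker is narrowed to house 3 or 4 or 5; consider each.
Placing it in house 3 and house 4 leads to a contradiction, so it's in house 5.
The lemonade drinker is narrowed to house 3 or 4; consider each.
Placing it in house 4 leads to a contradiction, so it's in house 3.
The person who drives a jeep is in house 2 (clue 4).
The person who drives a convertible is in house 1 (clue 5).
So house 2 gets tea for drink.
The cider drinker is in house 4 (clue 3).
By clue 3, the person who drives a coupe is in house 5.
The only drink still possible for house 1 is soda.
The only vehicle still possible for house 3 is sedan.
That leaves van as the vehicle for house 4.
So: house 1 = soda/convertible, house 2 = tea/jeep, house 3 = lemonade/sedan, house 4 = cider/van, house 5 = coffee/coupe.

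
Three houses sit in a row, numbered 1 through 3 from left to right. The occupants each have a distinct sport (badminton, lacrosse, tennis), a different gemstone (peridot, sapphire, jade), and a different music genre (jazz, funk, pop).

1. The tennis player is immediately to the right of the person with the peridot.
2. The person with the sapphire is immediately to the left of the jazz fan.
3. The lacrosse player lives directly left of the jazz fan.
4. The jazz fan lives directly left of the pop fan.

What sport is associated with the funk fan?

Clue 4 places the jazz fan in house 2.
Clue 4 places the pop fan in house 3.
That leaves jade as the gemstone for house 3.
That leaves funk as the music genre for house 1.
By clue 2, the person with the sapphire is in house 1.
By clue 3, the lacrosse player is in house 1.
House 2 gemstone: only peridot fits.
Clue 1 places the tennis player in house 3.
The only sport still possible for house 2 is badminton.
So: house 1 = lacrosse/sapphire/funk, house 2 = badminton/peridot/jazz, house 3 = tennis/jade/pop.

lacrosse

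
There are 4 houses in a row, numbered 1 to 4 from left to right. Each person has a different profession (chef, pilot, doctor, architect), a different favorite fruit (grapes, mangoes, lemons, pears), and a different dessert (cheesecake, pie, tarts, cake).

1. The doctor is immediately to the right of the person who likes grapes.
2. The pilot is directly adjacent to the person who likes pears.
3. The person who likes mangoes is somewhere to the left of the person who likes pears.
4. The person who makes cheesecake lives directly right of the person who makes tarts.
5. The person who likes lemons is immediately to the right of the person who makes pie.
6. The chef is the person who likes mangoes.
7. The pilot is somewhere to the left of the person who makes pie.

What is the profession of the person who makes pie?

That leaves lemons as the favorite fruit for house 4.
Clue 5: the person who makes pie is in house 3.
By clue 4, the person who makes cheesecake is in house 2.
From clue 4, the person who makes tarts must be in house 1.
So house 4 gets cake for dessert.
The chef is narrowed to house 1 or 2; consider each.
Placing it in house 2 leads to a contradiction, so it's in house 1.
Clue 6: the person who likes mangoes is in house 1.
That leaves pilot as the profession for house 2.
Clue 2 places the person who likes pears in house 3.
So house 2 gets grapes for favorite fruit.
From clue 1, the doctor must be in house 3.
The only profession still possible for house 4 is architect.
So: house 1 = chef/mangoes/tarts, house 2 = pilot/grapes/cheesecake, house 3 = doctor/pears/pie, house 4 = architect/lemons/cake.

doctor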